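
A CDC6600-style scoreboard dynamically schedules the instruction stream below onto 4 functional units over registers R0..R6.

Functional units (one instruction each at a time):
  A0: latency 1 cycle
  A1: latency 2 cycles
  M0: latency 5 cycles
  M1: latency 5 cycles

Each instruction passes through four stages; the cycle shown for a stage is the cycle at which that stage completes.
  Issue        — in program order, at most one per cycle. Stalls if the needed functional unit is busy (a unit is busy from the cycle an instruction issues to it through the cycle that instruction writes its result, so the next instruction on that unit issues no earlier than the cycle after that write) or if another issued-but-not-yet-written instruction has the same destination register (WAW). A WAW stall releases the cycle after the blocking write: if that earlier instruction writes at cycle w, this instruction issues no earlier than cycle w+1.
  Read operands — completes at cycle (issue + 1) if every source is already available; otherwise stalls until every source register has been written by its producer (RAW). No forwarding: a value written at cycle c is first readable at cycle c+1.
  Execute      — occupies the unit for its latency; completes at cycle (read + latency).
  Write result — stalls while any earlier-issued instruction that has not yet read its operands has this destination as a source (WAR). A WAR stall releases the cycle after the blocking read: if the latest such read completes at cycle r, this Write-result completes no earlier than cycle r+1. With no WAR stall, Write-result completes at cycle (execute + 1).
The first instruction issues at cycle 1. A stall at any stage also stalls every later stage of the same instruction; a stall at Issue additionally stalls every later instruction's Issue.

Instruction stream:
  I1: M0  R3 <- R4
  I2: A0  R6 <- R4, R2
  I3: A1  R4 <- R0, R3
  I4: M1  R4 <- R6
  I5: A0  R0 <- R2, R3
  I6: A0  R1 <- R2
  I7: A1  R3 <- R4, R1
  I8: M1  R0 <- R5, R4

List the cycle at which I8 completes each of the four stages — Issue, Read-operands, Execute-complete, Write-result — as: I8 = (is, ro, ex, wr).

c1: I1 issues→M0
c2: I1 reads, I2 issues→A0
c3: I2 reads, I3 issues→A1
c4: I2 exec-done
c5: I2 writes R6
c7: I1 exec-done
c8: I1 writes R3
c9: I3 reads
c11: I3 exec-done
c12: I3 writes R4
c13: I4 issues→M1
c14: I4 reads, I5 issues→A0
c15: I5 reads
c16: I5 exec-done
c17: I5 writes R0
c18: I6 issues→A0
c19: I4 exec-done, I6 reads, I7 issues→A1
c20: I4 writes R4, I6 exec-done
c21: I6 writes R1, I8 issues→M1
c22: I7 reads, I8 reads
c24: I7 exec-done
c25: I7 writes R3
c27: I8 exec-done
c28: I8 writes R0

I8 = (21, 22, 27, 28)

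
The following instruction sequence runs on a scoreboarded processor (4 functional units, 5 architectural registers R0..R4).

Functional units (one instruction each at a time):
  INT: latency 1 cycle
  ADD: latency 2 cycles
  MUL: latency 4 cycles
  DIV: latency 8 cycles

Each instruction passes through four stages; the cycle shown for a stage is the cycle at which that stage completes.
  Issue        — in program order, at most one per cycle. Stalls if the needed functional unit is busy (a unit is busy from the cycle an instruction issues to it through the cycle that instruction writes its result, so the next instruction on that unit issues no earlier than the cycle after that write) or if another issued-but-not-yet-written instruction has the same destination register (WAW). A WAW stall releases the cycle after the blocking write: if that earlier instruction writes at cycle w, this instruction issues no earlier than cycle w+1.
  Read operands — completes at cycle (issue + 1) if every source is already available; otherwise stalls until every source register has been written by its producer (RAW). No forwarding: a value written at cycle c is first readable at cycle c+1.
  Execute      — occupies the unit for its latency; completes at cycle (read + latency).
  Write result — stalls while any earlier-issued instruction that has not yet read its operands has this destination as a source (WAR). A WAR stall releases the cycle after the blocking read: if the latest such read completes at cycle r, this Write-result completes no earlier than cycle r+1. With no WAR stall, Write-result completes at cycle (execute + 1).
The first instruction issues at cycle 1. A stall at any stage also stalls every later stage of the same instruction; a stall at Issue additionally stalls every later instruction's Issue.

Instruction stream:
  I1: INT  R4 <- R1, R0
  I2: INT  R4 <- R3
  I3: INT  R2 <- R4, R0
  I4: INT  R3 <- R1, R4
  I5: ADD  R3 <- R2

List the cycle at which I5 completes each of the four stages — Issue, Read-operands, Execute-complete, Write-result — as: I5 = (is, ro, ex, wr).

1) issue 1, read 2, done 3, write 4
2) issue 5, read 6, done 7, write 8  <struct: INT busy until I1 writes@4>
3) issue 9, read 10, done 11, write 12  <struct: INT busy until I2 writes@8>
4) issue 13, read 14, done 15, write 16  <struct: INT busy until I3 writes@12>
5) issue 17, read 18, done 20, write 21  <WAW R3: wait I4 write@16>

I5 = (17, 18, 20, 21)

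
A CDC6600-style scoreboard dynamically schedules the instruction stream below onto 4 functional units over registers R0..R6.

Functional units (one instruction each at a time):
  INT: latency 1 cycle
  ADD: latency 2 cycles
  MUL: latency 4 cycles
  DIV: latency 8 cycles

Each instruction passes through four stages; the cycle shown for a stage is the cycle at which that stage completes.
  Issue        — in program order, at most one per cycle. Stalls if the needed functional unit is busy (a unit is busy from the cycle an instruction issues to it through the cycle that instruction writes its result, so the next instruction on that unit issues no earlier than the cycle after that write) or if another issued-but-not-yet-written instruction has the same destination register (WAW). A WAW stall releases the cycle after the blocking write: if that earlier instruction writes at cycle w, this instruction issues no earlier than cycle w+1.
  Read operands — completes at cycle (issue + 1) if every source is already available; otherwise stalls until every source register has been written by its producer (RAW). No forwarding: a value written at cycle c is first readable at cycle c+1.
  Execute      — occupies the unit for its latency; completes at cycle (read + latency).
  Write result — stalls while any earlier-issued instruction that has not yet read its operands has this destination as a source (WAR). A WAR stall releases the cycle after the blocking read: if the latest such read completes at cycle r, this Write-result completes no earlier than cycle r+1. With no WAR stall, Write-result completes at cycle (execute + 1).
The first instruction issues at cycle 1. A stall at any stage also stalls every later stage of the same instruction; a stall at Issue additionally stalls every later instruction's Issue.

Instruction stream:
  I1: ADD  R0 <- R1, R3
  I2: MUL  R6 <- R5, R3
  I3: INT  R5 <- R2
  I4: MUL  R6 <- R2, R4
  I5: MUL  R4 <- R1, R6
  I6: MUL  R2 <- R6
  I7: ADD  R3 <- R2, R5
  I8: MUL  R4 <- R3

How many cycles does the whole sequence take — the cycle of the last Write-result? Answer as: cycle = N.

cycle = 39

1) issue 1, read 2, done 4, write 5
2) issue 2, read 3, done 7, write 8
3) issue 3, read 4, done 5, write 6
4) issue 9, read 10, done 14, write 15  <struct: MUL busy until I2 writes@8>
5) issue 16, read 17, done 21, write 22  <struct: MUL busy until I4 writes@15>
6) issue 23, read 24, done 28, write 29  <struct: MUL busy until I5 writes@22>
7) issue 24, read 30, done 32, write 33  <RAW R2: wait I6 write@29>
8) issue 30, read 34, done 38, write 39  <struct: MUL busy until I6 writes@29 / RAW R3: wait I7 write@33>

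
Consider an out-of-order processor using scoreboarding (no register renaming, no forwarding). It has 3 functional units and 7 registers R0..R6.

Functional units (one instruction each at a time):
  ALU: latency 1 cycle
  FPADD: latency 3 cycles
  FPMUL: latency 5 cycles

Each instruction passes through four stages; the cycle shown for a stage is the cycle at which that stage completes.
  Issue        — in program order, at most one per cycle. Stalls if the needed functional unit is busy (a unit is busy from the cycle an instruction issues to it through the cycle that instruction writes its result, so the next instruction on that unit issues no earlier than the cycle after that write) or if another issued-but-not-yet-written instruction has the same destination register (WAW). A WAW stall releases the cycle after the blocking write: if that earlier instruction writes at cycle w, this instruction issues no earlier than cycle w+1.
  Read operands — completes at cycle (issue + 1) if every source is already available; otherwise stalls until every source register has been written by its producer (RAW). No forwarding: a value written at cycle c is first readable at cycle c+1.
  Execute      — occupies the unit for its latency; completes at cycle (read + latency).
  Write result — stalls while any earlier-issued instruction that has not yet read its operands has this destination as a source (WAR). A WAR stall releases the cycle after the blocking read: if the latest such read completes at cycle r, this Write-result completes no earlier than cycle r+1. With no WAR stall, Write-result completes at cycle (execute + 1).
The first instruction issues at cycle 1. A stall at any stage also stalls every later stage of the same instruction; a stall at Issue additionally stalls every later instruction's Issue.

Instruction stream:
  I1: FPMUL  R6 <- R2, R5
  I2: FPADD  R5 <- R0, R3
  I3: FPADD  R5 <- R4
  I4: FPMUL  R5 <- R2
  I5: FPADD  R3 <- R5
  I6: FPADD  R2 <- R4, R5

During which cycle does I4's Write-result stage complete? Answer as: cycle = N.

c1: I1→FPMUL
c2: I1 RO, I2→FPADD
c3: I2 RO
c6: I2 EX
c7: I1 EX, I2 WR R5
c8: I1 WR R6, I3→FPADD
c9: I3 RO
c12: I3 EX
c13: I3 WR R5
c14: I4→FPMUL
c15: I4 RO, I5→FPADD
c20: I4 EX
c21: I4 WR R5
c22: I5 RO
c25: I5 EX
c26: I5 WR R3
c27: I6→FPADD
c28: I6 RO
c31: I6 EX
c32: I6 WR R2

cycle = 21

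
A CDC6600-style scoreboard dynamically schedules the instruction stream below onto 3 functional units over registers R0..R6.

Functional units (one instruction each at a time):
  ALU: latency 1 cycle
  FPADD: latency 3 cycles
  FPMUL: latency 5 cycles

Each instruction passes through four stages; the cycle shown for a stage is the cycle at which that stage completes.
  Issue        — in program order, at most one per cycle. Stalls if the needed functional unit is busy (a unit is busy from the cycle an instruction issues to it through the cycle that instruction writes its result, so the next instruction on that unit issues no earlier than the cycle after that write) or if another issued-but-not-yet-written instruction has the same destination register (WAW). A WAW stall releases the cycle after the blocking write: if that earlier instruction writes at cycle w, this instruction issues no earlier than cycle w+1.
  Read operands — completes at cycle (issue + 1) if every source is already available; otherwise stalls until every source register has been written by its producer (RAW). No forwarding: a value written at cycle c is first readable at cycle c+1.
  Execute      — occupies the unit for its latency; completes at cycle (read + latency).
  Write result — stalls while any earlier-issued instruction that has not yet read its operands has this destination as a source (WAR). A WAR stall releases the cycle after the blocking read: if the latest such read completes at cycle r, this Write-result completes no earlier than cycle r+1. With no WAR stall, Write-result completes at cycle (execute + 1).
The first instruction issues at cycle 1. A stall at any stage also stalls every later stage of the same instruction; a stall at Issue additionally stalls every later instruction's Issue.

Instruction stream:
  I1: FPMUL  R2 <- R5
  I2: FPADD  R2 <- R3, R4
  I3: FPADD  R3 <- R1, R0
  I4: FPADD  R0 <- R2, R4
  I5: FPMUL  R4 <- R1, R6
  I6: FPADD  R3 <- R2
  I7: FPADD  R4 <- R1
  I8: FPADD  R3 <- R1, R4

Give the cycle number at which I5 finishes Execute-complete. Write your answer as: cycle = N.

cycle = 28

  I1 | 1 | 2 | 7 | 8
  I2 | 9 | 10 | 13 | 14   WAW R2: wait I1 write@8
  I3 | 15 | 16 | 19 | 20   struct: FPADD busy until I2 writes@14
  I4 | 21 | 22 | 25 | 26   struct: FPADD busy until I3 writes@20
  I5 | 22 | 23 | 28 | 29
  I6 | 27 | 28 | 31 | 32   struct: FPADD busy until I4 writes@26
  I7 | 33 | 34 | 37 | 38   struct: FPADD busy until I6 writes@32
  I8 | 39 | 40 | 43 | 44   struct: FPADD busy until I7 writes@38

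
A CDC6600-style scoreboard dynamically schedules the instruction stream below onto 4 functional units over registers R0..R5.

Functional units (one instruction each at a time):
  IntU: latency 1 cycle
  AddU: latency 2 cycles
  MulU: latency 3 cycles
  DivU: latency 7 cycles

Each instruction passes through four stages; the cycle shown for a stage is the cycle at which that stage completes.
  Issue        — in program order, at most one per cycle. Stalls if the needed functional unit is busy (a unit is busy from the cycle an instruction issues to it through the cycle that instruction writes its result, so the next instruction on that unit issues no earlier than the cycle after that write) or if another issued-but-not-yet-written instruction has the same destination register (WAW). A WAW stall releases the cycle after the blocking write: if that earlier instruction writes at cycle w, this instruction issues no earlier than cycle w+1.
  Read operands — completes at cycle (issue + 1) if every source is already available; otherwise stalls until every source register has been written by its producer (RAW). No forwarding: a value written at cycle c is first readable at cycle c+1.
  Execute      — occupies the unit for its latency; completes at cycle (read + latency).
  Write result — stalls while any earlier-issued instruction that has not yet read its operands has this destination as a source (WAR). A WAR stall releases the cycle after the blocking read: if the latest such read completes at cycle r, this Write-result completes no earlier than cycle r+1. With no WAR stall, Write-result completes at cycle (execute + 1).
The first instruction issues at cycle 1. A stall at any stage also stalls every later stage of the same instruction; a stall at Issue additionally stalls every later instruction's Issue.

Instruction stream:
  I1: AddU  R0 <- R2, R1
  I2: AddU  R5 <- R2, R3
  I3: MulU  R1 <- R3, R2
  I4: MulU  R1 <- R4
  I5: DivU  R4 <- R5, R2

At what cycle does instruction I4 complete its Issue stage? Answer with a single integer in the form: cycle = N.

cycle 1: I1 dispatched to AddU
cycle 2: I1 operands ready
cycle 4: I1 complete
cycle 5: R0←I1
cycle 6: I2 dispatched to AddU
cycle 7: I2 operands ready, I3 dispatched to MulU
cycle 8: I3 operands ready
cycle 9: I2 complete
cycle 10: R5←I2
cycle 11: I3 complete
cycle 12: R1←I3
cycle 13: I4 dispatched to MulU
cycle 14: I4 operands ready, I5 dispatched to DivU
cycle 15: I5 operands ready
cycle 17: I4 complete
cycle 18: R1←I4
cycle 22: I5 complete
cycle 23: R4←I5

cycle = 13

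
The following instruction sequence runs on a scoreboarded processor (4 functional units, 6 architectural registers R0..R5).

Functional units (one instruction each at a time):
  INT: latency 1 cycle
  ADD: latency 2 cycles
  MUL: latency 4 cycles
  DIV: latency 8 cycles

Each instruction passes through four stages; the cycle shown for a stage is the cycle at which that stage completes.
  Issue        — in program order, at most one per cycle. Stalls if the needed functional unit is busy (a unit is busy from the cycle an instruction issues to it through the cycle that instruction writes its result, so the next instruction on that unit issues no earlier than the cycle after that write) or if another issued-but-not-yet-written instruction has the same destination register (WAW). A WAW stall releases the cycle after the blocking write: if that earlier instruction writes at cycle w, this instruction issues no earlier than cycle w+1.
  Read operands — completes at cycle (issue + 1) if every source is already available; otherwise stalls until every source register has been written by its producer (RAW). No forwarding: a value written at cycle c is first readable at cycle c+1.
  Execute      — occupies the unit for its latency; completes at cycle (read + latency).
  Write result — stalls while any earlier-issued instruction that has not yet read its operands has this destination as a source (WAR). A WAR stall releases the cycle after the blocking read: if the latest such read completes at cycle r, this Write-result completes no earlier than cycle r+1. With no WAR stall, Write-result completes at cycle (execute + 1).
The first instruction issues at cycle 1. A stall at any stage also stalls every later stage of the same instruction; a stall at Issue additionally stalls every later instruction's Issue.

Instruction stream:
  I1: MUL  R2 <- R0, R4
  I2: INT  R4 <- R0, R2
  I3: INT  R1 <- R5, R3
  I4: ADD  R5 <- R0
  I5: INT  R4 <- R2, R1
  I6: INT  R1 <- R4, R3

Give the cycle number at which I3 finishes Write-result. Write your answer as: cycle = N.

cycle = 14

I1  is:1  ro:2  ex:6  wr:7
I2  is:2  ro:8  ex:9  wr:10  — RAW R2: wait I1 write@7
I3  is:11  ro:12  ex:13  wr:14  — struct: INT busy until I2 writes@10
I4  is:12  ro:13  ex:15  wr:16
I5  is:15  ro:16  ex:17  wr:18  — struct: INT busy until I3 writes@14
I6  is:19  ro:20  ex:21  wr:22  — struct: INT busy until I5 writes@18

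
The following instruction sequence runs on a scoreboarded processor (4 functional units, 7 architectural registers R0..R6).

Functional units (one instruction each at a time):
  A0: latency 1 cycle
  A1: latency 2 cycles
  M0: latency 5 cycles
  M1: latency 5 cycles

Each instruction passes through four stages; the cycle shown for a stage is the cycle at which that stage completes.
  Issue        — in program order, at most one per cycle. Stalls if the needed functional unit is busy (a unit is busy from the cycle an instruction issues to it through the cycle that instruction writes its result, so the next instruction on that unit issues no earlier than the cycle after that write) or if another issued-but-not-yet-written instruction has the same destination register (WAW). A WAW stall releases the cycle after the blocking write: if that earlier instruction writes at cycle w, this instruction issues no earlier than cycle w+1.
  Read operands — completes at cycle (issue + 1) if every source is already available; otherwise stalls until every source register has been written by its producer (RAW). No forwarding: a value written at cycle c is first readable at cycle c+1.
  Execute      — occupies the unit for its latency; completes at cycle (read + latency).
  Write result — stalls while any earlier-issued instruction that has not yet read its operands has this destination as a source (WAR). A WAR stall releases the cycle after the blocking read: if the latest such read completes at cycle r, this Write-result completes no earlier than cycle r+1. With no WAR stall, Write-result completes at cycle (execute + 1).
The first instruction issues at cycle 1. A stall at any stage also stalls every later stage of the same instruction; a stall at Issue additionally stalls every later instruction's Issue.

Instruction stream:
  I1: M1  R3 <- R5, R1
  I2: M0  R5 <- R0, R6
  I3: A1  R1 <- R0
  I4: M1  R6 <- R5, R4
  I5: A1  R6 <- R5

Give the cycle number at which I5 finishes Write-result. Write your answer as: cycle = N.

I1: IS=1 RO=2 EX=7 WR=8
I2: IS=2 RO=3 EX=8 WR=9
I3: IS=3 RO=4 EX=6 WR=7
I4: IS=9 RO=10 EX=15 WR=16  [struct: M1 busy until I1 writes@8]
I5: IS=17 RO=18 EX=20 WR=21  [WAW R6: wait I4 write@16]

cycle = 21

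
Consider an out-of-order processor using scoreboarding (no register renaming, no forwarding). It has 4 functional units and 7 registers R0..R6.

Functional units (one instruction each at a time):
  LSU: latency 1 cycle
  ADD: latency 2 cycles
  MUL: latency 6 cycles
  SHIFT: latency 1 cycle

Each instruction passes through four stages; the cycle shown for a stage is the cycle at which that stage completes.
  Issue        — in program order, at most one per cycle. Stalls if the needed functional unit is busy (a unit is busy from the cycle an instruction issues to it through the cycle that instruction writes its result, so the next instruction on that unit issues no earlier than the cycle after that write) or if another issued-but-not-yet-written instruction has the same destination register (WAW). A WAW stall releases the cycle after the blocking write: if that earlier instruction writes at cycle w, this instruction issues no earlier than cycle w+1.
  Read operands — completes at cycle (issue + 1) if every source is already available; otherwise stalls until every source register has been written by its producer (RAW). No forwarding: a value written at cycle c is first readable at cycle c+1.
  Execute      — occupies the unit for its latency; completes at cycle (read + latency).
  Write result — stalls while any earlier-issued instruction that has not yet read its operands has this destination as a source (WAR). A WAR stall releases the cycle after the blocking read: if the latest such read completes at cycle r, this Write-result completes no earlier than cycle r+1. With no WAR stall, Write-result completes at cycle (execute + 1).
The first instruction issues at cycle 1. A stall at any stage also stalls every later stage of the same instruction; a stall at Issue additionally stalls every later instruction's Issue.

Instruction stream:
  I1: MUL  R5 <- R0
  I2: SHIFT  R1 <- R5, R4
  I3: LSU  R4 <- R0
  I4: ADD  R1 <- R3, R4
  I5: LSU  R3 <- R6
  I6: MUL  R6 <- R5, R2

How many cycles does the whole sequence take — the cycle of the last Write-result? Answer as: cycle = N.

  I1 | 1 | 2 | 8 | 9
  I2 | 2 | 10 | 11 | 12   RAW R5: wait I1 write@9
  I3 | 3 | 4 | 5 | 11   WAR R4: wait I2 read@10
  I4 | 13 | 14 | 16 | 17   WAW R1: wait I2 write@12
  I5 | 14 | 15 | 16 | 17
  I6 | 15 | 16 | 22 | 23

cycle = 23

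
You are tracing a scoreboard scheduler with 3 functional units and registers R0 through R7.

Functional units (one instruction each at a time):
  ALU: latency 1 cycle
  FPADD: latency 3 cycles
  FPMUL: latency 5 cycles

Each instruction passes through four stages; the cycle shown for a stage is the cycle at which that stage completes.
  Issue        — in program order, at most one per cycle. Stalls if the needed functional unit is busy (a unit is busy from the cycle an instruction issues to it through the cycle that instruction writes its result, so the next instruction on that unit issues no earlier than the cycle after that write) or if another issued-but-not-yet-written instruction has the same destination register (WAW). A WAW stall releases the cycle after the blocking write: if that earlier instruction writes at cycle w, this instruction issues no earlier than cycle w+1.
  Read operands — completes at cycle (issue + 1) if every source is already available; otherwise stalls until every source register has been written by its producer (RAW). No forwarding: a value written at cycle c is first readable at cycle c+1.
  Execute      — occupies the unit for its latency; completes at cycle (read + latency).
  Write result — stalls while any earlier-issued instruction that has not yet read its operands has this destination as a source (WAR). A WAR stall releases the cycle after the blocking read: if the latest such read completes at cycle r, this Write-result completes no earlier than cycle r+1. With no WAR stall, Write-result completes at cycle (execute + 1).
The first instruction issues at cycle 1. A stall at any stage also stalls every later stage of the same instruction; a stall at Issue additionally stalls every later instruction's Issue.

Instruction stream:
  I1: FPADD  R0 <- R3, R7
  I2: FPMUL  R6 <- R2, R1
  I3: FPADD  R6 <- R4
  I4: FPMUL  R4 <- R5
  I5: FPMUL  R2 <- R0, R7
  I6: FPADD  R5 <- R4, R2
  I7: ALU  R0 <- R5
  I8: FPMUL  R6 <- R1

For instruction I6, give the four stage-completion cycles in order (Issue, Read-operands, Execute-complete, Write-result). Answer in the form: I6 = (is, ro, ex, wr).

cycle 1: I1 dispatched to FPADD
cycle 2: I1 operands ready · I2 dispatched to FPMUL
cycle 3: I2 operands ready
cycle 5: I1 complete
cycle 6: R0←I1
cycle 8: I2 complete
cycle 9: R6←I2
cycle 10: I3 dispatched to FPADD
cycle 11: I3 operands ready · I4 dispatched to FPMUL
cycle 12: I4 operands ready
cycle 14: I3 complete
cycle 15: R6←I3
cycle 17: I4 complete
cycle 18: R4←I4
cycle 19: I5 dispatched to FPMUL
cycle 20: I5 operands ready · I6 dispatched to FPADD
cycle 21: I7 dispatched to ALU
cycle 25: I5 complete
cycle 26: R2←I5
cycle 27: I6 operands ready · I8 dispatched to FPMUL
cycle 28: I8 operands ready
cycle 30: I6 complete
cycle 31: R5←I6
cycle 32: I7 operands ready
cycle 33: I7 complete · I8 complete
cycle 34: R0←I7 · R6←I8

I6 = (20, 27, 30, 31)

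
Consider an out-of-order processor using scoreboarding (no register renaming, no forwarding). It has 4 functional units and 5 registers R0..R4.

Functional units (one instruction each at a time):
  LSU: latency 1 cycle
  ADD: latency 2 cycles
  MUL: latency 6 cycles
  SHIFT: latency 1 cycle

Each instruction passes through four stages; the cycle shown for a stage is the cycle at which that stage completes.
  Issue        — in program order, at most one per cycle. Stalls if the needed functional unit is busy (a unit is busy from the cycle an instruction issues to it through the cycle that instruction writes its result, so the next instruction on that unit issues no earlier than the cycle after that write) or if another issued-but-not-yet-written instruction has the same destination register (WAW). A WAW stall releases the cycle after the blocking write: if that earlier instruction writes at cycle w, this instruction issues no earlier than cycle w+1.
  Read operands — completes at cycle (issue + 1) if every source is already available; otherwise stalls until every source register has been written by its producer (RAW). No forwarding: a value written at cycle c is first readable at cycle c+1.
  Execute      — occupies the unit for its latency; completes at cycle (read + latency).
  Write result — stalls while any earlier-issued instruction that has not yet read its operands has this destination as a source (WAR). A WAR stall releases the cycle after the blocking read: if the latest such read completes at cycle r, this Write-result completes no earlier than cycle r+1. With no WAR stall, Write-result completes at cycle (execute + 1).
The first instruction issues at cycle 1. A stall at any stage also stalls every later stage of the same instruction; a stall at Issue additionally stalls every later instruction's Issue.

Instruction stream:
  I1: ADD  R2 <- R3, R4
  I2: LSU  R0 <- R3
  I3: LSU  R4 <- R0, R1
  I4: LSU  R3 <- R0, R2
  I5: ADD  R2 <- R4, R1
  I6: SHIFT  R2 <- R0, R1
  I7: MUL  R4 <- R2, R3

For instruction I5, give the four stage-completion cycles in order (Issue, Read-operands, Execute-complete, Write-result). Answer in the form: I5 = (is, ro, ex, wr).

I5 = (11, 12, 14, 15)

  I1 | 1 | 2 | 4 | 5
  I2 | 2 | 3 | 4 | 5
  I3 | 6 | 7 | 8 | 9   struct: LSU busy until I2 writes@5
  I4 | 10 | 11 | 12 | 13   struct: LSU busy until I3 writes@9
  I5 | 11 | 12 | 14 | 15
  I6 | 16 | 17 | 18 | 19   WAW R2: wait I5 write@15
  I7 | 17 | 20 | 26 | 27   RAW R2: wait I6 write@19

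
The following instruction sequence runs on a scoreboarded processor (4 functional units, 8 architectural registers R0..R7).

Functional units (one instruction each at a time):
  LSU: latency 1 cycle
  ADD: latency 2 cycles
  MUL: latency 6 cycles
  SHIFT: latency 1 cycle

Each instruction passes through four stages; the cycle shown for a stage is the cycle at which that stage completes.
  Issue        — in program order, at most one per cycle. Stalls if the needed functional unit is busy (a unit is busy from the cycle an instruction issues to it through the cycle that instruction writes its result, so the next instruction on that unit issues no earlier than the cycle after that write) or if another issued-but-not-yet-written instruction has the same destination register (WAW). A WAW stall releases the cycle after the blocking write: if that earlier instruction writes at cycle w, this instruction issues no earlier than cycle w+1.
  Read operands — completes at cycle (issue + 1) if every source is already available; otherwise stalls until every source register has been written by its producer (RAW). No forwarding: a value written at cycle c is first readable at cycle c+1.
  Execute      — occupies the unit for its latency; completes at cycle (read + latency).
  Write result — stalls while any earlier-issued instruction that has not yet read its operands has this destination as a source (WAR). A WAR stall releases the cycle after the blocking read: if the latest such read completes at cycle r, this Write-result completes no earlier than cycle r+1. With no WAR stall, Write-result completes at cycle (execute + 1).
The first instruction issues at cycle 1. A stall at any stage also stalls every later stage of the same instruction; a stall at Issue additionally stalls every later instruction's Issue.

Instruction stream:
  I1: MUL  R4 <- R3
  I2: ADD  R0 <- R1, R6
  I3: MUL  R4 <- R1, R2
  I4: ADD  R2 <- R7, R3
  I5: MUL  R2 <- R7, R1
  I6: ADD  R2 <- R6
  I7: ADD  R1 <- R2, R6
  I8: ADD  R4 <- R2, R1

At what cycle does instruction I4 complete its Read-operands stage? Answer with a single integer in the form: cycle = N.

cycle = 12

  I1 | 1 | 2 | 8 | 9
  I2 | 2 | 3 | 5 | 6
  I3 | 10 | 11 | 17 | 18   struct: MUL busy until I1 writes@9
  I4 | 11 | 12 | 14 | 15
  I5 | 19 | 20 | 26 | 27   struct: MUL busy until I3 writes@18
  I6 | 28 | 29 | 31 | 32   WAW R2: wait I5 write@27
  I7 | 33 | 34 | 36 | 37   struct: ADD busy until I6 writes@32
  I8 | 38 | 39 | 41 | 42   struct: ADD busy until I7 writes@37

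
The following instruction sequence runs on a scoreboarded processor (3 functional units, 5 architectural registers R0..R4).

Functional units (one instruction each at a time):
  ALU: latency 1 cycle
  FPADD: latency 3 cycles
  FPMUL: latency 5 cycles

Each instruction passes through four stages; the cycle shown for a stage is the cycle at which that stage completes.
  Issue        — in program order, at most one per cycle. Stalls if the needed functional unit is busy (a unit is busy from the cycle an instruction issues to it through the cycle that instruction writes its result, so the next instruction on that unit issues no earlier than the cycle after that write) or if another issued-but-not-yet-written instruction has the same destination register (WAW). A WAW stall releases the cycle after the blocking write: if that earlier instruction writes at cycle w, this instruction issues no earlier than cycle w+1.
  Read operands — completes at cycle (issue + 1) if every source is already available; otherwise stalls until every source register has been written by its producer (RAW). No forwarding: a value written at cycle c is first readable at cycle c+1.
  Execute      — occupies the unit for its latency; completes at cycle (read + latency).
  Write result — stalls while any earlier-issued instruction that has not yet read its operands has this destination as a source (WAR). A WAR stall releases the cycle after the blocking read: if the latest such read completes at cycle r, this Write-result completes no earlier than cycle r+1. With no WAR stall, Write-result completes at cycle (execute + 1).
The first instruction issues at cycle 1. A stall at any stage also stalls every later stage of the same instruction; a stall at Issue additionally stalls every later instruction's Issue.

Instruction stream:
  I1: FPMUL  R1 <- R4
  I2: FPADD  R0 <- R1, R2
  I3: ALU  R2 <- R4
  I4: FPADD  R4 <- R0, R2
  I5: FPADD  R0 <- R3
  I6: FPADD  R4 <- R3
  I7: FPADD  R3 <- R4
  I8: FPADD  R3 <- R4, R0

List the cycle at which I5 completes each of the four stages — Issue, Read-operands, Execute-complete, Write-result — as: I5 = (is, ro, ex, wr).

[1] I1→FPMUL
[2] I1 RO · I2→FPADD
[3] I3→ALU
[4] I3 RO
[5] I3 EX
[7] I1 EX
[8] I1 WR R1
[9] I2 RO
[10] I3 WR R2
[12] I2 EX
[13] I2 WR R0
[14] I4→FPADD
[15] I4 RO
[18] I4 EX
[19] I4 WR R4
[20] I5→FPADD
[21] I5 RO
[24] I5 EX
[25] I5 WR R0
[26] I6→FPADD
[27] I6 RO
[30] I6 EX
[31] I6 WR R4
[32] I7→FPADD
[33] I7 RO
[36] I7 EX
[37] I7 WR R3
[38] I8→FPADD
[39] I8 RO
[42] I8 EX
[43] I8 WR R3

I5 = (20, 21, 24, 25)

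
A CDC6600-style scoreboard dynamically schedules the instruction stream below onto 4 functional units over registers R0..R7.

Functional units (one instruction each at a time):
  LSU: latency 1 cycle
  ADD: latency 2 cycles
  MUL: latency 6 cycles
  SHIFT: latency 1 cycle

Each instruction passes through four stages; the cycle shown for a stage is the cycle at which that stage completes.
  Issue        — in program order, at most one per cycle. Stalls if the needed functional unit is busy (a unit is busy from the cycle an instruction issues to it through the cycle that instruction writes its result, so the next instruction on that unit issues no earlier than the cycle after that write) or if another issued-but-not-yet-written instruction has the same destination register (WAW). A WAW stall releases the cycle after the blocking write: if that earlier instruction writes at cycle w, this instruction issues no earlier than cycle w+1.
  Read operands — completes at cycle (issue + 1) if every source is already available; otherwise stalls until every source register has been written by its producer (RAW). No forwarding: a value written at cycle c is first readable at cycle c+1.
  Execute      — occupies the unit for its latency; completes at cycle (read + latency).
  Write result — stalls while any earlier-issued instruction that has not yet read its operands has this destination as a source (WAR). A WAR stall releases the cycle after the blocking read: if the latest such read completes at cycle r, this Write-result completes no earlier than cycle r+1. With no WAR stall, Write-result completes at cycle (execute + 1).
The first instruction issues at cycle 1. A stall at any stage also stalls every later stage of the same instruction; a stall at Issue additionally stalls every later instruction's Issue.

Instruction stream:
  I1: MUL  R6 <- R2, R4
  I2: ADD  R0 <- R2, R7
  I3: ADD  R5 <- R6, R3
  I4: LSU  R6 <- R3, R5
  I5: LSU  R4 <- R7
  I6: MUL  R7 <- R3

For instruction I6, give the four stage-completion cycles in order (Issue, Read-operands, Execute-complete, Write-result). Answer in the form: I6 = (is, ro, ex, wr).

I6 = (18, 19, 25, 26)

I1 -> (1, 2, 8, 9)
I2 -> (2, 3, 5, 6)
I3 -> (7, 10, 12, 13)  // struct: ADD busy until I2 writes@6, RAW R6: wait I1 write@9
I4 -> (10, 14, 15, 16)  // WAW R6: wait I1 write@9, RAW R5: wait I3 write@13
I5 -> (17, 18, 19, 20)  // struct: LSU busy until I4 writes@16
I6 -> (18, 19, 25, 26)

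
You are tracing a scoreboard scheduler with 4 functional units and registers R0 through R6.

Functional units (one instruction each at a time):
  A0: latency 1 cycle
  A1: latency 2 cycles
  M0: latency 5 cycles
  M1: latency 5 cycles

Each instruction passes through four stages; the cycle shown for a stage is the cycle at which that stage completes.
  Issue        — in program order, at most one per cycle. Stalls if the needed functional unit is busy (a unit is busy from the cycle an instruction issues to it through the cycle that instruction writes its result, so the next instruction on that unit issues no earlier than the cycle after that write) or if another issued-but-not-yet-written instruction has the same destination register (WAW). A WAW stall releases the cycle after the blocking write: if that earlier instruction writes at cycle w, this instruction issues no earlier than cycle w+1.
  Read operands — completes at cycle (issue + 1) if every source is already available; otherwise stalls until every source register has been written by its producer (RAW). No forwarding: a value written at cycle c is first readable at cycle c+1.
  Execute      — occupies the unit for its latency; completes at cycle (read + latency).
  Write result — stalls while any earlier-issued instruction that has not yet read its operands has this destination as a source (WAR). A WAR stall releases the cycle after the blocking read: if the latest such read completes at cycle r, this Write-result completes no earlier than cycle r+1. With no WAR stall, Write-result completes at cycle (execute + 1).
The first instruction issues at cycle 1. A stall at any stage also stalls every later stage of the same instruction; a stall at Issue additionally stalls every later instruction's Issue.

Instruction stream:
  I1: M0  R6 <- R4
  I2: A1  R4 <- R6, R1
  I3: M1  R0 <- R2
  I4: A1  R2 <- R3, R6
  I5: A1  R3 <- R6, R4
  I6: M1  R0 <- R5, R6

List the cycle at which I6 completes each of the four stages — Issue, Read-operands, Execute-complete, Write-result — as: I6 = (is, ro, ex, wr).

t=1  I1→M0
t=2  I1 RO; I2→A1
t=3  I3→M1
t=4  I3 RO
t=7  I1 EX
t=8  I1 WR R6
t=9  I2 RO; I3 EX
t=10  I3 WR R0
t=11  I2 EX
t=12  I2 WR R4
t=13  I4→A1
t=14  I4 RO
t=16  I4 EX
t=17  I4 WR R2
t=18  I5→A1
t=19  I5 RO; I6→M1
t=20  I6 RO
t=21  I5 EX
t=22  I5 WR R3
t=25  I6 EX
t=26  I6 WR R0

I6 = (19, 20, 25, 26)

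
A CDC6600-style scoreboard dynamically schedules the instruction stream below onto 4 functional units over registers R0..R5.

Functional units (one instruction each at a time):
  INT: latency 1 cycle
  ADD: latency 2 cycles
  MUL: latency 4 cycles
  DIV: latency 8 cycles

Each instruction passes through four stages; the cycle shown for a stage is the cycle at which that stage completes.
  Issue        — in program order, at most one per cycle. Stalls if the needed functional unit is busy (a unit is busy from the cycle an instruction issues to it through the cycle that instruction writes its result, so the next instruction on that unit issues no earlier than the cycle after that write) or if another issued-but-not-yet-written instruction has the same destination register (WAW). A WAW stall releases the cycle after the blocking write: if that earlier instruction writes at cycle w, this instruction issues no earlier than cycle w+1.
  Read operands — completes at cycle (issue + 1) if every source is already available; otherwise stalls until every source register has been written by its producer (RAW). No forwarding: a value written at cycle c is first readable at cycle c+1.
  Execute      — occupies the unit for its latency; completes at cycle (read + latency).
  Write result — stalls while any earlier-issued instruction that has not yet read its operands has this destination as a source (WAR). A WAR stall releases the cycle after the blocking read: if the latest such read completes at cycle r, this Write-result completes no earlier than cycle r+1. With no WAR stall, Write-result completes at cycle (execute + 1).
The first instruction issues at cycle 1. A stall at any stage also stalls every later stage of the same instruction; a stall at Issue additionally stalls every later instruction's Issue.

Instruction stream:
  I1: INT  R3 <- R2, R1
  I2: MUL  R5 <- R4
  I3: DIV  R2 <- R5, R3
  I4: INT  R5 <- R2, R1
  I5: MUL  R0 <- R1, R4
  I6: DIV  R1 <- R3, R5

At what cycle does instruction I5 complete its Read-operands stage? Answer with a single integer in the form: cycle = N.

I1 -> (1, 2, 3, 4)
I2 -> (2, 3, 7, 8)
I3 -> (3, 9, 17, 18)  // RAW R5: wait I2 write@8
I4 -> (9, 19, 20, 21)  // WAW R5: wait I2 write@8, RAW R2: wait I3 write@18
I5 -> (10, 11, 15, 16)
I6 -> (19, 22, 30, 31)  // struct: DIV busy until I3 writes@18, RAW R5: wait I4 write@21

cycle = 11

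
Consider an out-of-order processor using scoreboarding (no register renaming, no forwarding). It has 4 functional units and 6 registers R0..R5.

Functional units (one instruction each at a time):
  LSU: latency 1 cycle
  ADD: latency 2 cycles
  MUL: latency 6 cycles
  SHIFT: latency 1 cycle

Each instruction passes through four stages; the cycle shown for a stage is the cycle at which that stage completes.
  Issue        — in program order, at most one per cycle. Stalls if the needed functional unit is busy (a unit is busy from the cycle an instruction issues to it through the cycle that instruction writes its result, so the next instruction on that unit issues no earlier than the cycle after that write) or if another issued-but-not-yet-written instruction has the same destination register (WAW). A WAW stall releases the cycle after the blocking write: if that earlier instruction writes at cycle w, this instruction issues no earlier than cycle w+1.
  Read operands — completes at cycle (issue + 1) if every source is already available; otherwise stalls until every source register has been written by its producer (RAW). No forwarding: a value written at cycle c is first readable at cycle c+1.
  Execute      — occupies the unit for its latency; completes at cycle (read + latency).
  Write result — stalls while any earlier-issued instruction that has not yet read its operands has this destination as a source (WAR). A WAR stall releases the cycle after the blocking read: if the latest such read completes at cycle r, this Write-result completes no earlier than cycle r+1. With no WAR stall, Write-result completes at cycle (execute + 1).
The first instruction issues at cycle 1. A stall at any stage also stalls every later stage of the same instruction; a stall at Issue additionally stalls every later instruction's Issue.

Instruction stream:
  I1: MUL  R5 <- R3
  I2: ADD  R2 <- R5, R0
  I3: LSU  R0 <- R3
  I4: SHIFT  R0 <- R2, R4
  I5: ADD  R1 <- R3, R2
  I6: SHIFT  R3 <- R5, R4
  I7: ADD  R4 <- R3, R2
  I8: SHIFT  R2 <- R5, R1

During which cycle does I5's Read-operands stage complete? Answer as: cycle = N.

cycle 1: I1 issues→MUL
cycle 2: I1 reads; I2 issues→ADD
cycle 3: I3 issues→LSU
cycle 4: I3 reads
cycle 5: I3 exec-done
cycle 8: I1 exec-done
cycle 9: I1 writes R5
cycle 10: I2 reads
cycle 11: I3 writes R0
cycle 12: I2 exec-done; I4 issues→SHIFT
cycle 13: I2 writes R2
cycle 14: I4 reads; I5 issues→ADD
cycle 15: I4 exec-done; I5 reads
cycle 16: I4 writes R0
cycle 17: I5 exec-done; I6 issues→SHIFT
cycle 18: I5 writes R1; I6 reads
cycle 19: I6 exec-done; I7 issues→ADD
cycle 20: I6 writes R3
cycle 21: I7 reads; I8 issues→SHIFT
cycle 22: I8 reads
cycle 23: I7 exec-done; I8 exec-done
cycle 24: I7 writes R4; I8 writes R2

cycle = 15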